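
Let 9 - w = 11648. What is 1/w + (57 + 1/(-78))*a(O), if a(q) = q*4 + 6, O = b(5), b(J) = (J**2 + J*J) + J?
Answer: 5846095076/453921 ≈ 12879.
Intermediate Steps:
w = -11639 (w = 9 - 1*11648 = 9 - 11648 = -11639)
b(J) = J + 2*J**2 (b(J) = (J**2 + J**2) + J = 2*J**2 + J = J + 2*J**2)
O = 55 (O = 5*(1 + 2*5) = 5*(1 + 10) = 5*11 = 55)
a(q) = 6 + 4*q (a(q) = 4*q + 6 = 6 + 4*q)
1/w + (57 + 1/(-78))*a(O) = 1/(-11639) + (57 + 1/(-78))*(6 + 4*55) = -1/11639 + (57 - 1/78)*(6 + 220) = -1/11639 + (4445/78)*226 = -1/11639 + 502285/39 = 5846095076/453921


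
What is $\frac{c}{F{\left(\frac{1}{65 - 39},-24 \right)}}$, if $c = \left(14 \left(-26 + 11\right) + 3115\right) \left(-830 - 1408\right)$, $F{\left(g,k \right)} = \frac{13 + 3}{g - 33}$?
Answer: $\frac{2785845615}{208} \approx 1.3393 \cdot 10^{7}$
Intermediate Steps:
$F{\left(g,k \right)} = \frac{16}{-33 + g}$
$c = -6501390$ ($c = \left(14 \left(-15\right) + 3115\right) \left(-2238\right) = \left(-210 + 3115\right) \left(-2238\right) = 2905 \left(-2238\right) = -6501390$)
$\frac{c}{F{\left(\frac{1}{65 - 39},-24 \right)}} = - \frac{6501390}{16 \frac{1}{-33 + \frac{1}{65 - 39}}} = - \frac{6501390}{16 \frac{1}{-33 + \frac{1}{26}}} = - \frac{6501390}{16 \frac{1}{- \frac{857}{26}}} = - \frac{6501390}{16 \left(- \frac{26}{857}\right)} = - \frac{6501390}{- \frac{416}{857}} = \left(-6501390\right) \left(- \frac{857}{416}\right) = \frac{2785845615}{208}$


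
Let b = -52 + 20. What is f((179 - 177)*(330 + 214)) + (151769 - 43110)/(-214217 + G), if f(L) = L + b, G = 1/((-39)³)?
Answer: 13412292421323/12707138224 ≈ 1055.5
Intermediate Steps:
G = -1/59319 (G = 1/(-59319) = -1/59319 ≈ -1.6858e-5)
b = -32
f(L) = -32 + L (f(L) = L - 32 = -32 + L)
f((179 - 177)*(330 + 214)) + (151769 - 43110)/(-214217 + G) = (-32 + (179 - 177)*(330 + 214)) + (151769 - 43110)/(-214217 - 1/59319) = (-32 + 2*544) + 108659/(-12707138224/59319) = (-32 + 1088) + 108659*(-59319/12707138224) = 1056 - 6445543221/12707138224 = 13412292421323/12707138224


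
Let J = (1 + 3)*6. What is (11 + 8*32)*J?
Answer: 6408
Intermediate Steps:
J = 24 (J = 4*6 = 24)
(11 + 8*32)*J = (11 + 8*32)*24 = (11 + 256)*24 = 267*24 = 6408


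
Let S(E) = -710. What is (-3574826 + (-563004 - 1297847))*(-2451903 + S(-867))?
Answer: 13331612074001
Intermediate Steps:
(-3574826 + (-563004 - 1297847))*(-2451903 + S(-867)) = (-3574826 + (-563004 - 1297847))*(-2451903 - 710) = (-3574826 - 1860851)*(-2452613) = -5435677*(-2452613) = 13331612074001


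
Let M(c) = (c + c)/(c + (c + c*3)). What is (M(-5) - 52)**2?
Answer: 66564/25 ≈ 2662.6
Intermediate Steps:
M(c) = 2/5 (M(c) = (2*c)/(c + (c + 3*c)) = (2*c)/(c + 4*c) = (2*c)/((5*c)) = (2*c)*(1/(5*c)) = 2/5)
(M(-5) - 52)**2 = (2/5 - 52)**2 = (-258/5)**2 = 66564/25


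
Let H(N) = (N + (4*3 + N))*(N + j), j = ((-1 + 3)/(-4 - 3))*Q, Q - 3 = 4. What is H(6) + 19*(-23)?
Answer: -341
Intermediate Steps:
Q = 7 (Q = 3 + 4 = 7)
j = -2 (j = ((-1 + 3)/(-4 - 3))*7 = (2/(-7))*7 = (2*(-⅐))*7 = -2/7*7 = -2)
H(N) = (-2 + N)*(12 + 2*N) (H(N) = (N + (4*3 + N))*(N - 2) = (N + (12 + N))*(-2 + N) = (12 + 2*N)*(-2 + N) = (-2 + N)*(12 + 2*N))
H(6) + 19*(-23) = (-24 + 2*6² + 8*6) + 19*(-23) = (-24 + 2*36 + 48) - 437 = (-24 + 72 + 48) - 437 = 96 - 437 = -341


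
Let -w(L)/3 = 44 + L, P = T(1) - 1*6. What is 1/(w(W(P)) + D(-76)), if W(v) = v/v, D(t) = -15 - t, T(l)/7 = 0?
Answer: -1/74 ≈ -0.013514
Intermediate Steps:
T(l) = 0 (T(l) = 7*0 = 0)
P = -6 (P = 0 - 1*6 = 0 - 6 = -6)
W(v) = 1
w(L) = -132 - 3*L (w(L) = -3*(44 + L) = -132 - 3*L)
1/(w(W(P)) + D(-76)) = 1/((-132 - 3*1) + (-15 - 1*(-76))) = 1/((-132 - 3) + (-15 + 76)) = 1/(-135 + 61) = 1/(-74) = -1/74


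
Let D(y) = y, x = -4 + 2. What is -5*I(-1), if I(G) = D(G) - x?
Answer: -5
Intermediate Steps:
x = -2
I(G) = 2 + G (I(G) = G - 1*(-2) = G + 2 = 2 + G)
-5*I(-1) = -5*(2 - 1) = -5*1 = -5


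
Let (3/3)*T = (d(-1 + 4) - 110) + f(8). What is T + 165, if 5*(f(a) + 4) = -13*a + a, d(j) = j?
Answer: 174/5 ≈ 34.800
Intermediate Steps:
f(a) = -4 - 12*a/5 (f(a) = -4 + (-13*a + a)/5 = -4 + (-12*a)/5 = -4 - 12*a/5)
T = -651/5 (T = ((-1 + 4) - 110) + (-4 - 12/5*8) = (3 - 110) + (-4 - 96/5) = -107 - 116/5 = -651/5 ≈ -130.20)
T + 165 = -651/5 + 165 = 174/5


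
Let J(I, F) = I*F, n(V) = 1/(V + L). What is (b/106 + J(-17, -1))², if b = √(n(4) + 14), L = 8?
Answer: 38966617/134832 + 221*√3/318 ≈ 290.21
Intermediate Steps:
n(V) = 1/(8 + V) (n(V) = 1/(V + 8) = 1/(8 + V))
J(I, F) = F*I
b = 13*√3/6 (b = √(1/(8 + 4) + 14) = √(1/12 + 14) = √(169/12) = 13*√3/6 ≈ 3.7528)
(b/106 + J(-17, -1))² = ((13*√3/6)/106 - 1*(-17))² = ((13*√3/6)*(1/106) + 17)² = (13*√3/636 + 17)² = (17 + 13*√3/636)²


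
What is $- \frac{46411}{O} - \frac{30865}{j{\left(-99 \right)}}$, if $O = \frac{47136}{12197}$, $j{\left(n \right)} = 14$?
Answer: $- \frac{4689951089}{329952} \approx -14214.0$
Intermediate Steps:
$O = \frac{47136}{12197}$ ($O = 47136 \cdot \frac{1}{12197} = \frac{47136}{12197} \approx 3.8646$)
$- \frac{46411}{O} - \frac{30865}{j{\left(-99 \right)}} = - \frac{46411}{\frac{47136}{12197}} - \frac{30865}{14} = \left(-46411\right) \frac{12197}{47136} - \frac{30865}{14} = - \frac{566074967}{47136} - \frac{30865}{14} = - \frac{4689951089}{329952}$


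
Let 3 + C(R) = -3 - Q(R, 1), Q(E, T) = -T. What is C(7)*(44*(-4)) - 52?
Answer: 828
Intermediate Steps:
C(R) = -5 (C(R) = -3 + (-3 - (-1)) = -3 + (-3 - 1*(-1)) = -3 + (-3 + 1) = -3 - 2 = -5)
C(7)*(44*(-4)) - 52 = -220*(-4) - 52 = -5*(-176) - 52 = 880 - 52 = 828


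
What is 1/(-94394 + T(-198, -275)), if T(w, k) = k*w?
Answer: -1/39944 ≈ -2.5035e-5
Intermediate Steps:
1/(-94394 + T(-198, -275)) = 1/(-94394 - 275*(-198)) = 1/(-94394 + 54450) = 1/(-39944) = -1/39944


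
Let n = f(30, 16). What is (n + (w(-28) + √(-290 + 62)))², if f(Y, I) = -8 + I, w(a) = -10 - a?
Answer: 448 + 104*I*√57 ≈ 448.0 + 785.18*I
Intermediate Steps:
n = 8 (n = -8 + 16 = 8)
(n + (w(-28) + √(-290 + 62)))² = (8 + ((-10 - 1*(-28)) + √(-290 + 62)))² = (8 + ((-10 + 28) + √(-228)))² = (8 + (18 + 2*I*√57))² = (26 + 2*I*√57)²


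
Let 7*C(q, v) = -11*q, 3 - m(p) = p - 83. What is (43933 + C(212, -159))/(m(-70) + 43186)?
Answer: 305199/303394 ≈ 1.0059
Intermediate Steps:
m(p) = 86 - p (m(p) = 3 - (p - 83) = 3 - (-83 + p) = 3 + (83 - p) = 86 - p)
C(q, v) = -11*q/7 (C(q, v) = (-11*q)/7 = -11*q/7)
(43933 + C(212, -159))/(m(-70) + 43186) = (43933 - 11/7*212)/((86 - 1*(-70)) + 43186) = (43933 - 2332/7)/((86 + 70) + 43186) = 305199/(7*(156 + 43186)) = (305199/7)/43342 = (305199/7)*(1/43342) = 305199/303394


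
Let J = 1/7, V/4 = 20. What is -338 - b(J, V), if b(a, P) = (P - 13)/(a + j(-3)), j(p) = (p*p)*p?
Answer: -63075/188 ≈ -335.51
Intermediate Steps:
V = 80 (V = 4*20 = 80)
j(p) = p**3 (j(p) = p**2*p = p**3)
J = 1/7 ≈ 0.14286
b(a, P) = (-13 + P)/(-27 + a) (b(a, P) = (P - 13)/(a + (-3)**3) = (-13 + P)/(a - 27) = (-13 + P)/(-27 + a))
-338 - b(J, V) = -338 - (-13 + 80)/(-27 + 1/7) = -338 - 67/(-188/7) = -338 - (-7)*67/188 = -338 - 1*(-469/188) = -338 + 469/188 = -63075/188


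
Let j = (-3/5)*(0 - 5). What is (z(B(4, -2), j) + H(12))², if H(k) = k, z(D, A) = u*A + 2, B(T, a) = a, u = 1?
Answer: 289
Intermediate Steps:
j = 3 (j = -3*⅕*(-5) = -⅗*(-5) = 3)
z(D, A) = 2 + A (z(D, A) = 1*A + 2 = A + 2 = 2 + A)
(z(B(4, -2), j) + H(12))² = ((2 + 3) + 12)² = (5 + 12)² = 17² = 289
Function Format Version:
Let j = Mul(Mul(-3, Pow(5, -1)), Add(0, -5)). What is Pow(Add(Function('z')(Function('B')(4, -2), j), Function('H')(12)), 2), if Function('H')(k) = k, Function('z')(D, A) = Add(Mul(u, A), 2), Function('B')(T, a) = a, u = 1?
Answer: 289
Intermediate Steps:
j = 3 (j = Mul(Mul(-3, Rational(1, 5)), -5) = Mul(Rational(-3, 5), -5) = 3)
Function('z')(D, A) = Add(2, A) (Function('z')(D, A) = Add(Mul(1, A), 2) = Add(A, 2) = Add(2, A))
Pow(Add(Function('z')(Function('B')(4, -2), j), Function('H')(12)), 2) = Pow(Add(Add(2, 3), 12), 2) = Pow(Add(5, 12), 2) = Pow(17, 2) = 289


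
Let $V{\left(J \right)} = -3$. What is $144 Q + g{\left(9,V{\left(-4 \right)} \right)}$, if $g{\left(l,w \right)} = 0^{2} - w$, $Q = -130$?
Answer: $-18717$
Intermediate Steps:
$g{\left(l,w \right)} = - w$ ($g{\left(l,w \right)} = 0 - w = - w$)
$144 Q + g{\left(9,V{\left(-4 \right)} \right)} = 144 \left(-130\right) - -3 = -18720 + 3 = -18717$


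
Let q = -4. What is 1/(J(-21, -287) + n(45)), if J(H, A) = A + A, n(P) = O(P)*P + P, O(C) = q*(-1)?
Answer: -1/349 ≈ -0.0028653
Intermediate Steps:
O(C) = 4 (O(C) = -4*(-1) = 4)
n(P) = 5*P (n(P) = 4*P + P = 5*P)
J(H, A) = 2*A
1/(J(-21, -287) + n(45)) = 1/(2*(-287) + 5*45) = 1/(-574 + 225) = 1/(-349) = -1/349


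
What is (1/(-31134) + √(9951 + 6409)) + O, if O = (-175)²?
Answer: 953478749/31134 + 2*√4090 ≈ 30753.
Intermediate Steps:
O = 30625
(1/(-31134) + √(9951 + 6409)) + O = (1/(-31134) + √(9951 + 6409)) + 30625 = (-1/31134 + √16360) + 30625 = (-1/31134 + 2*√4090) + 30625 = 953478749/31134 + 2*√4090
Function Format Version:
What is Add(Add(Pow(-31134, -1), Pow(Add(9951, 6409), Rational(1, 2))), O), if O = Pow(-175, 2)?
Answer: Add(Rational(953478749, 31134), Mul(2, Pow(4090, Rational(1, 2)))) ≈ 30753.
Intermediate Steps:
O = 30625
Add(Add(Pow(-31134, -1), Pow(Add(9951, 6409), Rational(1, 2))), O) = Add(Add(Pow(-31134, -1), Pow(Add(9951, 6409), Rational(1, 2))), 30625) = Add(Add(Rational(-1, 31134), Pow(16360, Rational(1, 2))), 30625) = Add(Add(Rational(-1, 31134), Mul(2, Pow(4090, Rational(1, 2)))), 30625) = Add(Rational(953478749, 31134), Mul(2, Pow(4090, Rational(1, 2))))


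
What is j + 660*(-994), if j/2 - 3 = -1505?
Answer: -659044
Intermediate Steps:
j = -3004 (j = 6 + 2*(-1505) = 6 - 3010 = -3004)
j + 660*(-994) = -3004 + 660*(-994) = -3004 - 656040 = -659044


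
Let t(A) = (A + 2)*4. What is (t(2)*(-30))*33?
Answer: -15840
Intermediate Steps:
t(A) = 8 + 4*A (t(A) = (2 + A)*4 = 8 + 4*A)
(t(2)*(-30))*33 = ((8 + 4*2)*(-30))*33 = ((8 + 8)*(-30))*33 = (16*(-30))*33 = -480*33 = -15840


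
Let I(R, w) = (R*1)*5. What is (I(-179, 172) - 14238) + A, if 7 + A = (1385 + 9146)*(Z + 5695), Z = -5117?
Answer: 6071778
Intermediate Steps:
I(R, w) = 5*R (I(R, w) = R*5 = 5*R)
A = 6086911 (A = -7 + (1385 + 9146)*(-5117 + 5695) = -7 + 10531*578 = -7 + 6086918 = 6086911)
(I(-179, 172) - 14238) + A = (5*(-179) - 14238) + 6086911 = (-895 - 14238) + 6086911 = -15133 + 6086911 = 6071778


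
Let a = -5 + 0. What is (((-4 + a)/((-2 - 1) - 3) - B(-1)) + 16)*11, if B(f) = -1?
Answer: 407/2 ≈ 203.50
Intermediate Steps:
a = -5
(((-4 + a)/((-2 - 1) - 3) - B(-1)) + 16)*11 = (((-4 - 5)/((-2 - 1) - 3) - 1*(-1)) + 16)*11 = ((-9/(-3 - 3) + 1) + 16)*11 = ((-9/(-6) + 1) + 16)*11 = ((-9*(-⅙) + 1) + 16)*11 = ((3/2 + 1) + 16)*11 = (5/2 + 16)*11 = (37/2)*11 = 407/2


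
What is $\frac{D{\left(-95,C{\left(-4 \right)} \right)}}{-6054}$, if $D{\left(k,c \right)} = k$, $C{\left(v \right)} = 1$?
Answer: $\frac{95}{6054} \approx 0.015692$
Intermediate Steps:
$\frac{D{\left(-95,C{\left(-4 \right)} \right)}}{-6054} = - \frac{95}{-6054} = \left(-95\right) \left(- \frac{1}{6054}\right) = \frac{95}{6054}$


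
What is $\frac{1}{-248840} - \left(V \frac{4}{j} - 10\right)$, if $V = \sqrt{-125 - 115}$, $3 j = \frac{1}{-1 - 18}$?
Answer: $\frac{2488399}{248840} + 912 i \sqrt{15} \approx 10.0 + 3532.2 i$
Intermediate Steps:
$j = - \frac{1}{57}$ ($j = \frac{1}{3 \left(-1 - 18\right)} = \frac{1}{3 \left(-19\right)} = \frac{1}{3} \left(- \frac{1}{19}\right) = - \frac{1}{57} \approx -0.017544$)
$V = 4 i \sqrt{15}$ ($V = \sqrt{-240} = 4 i \sqrt{15} \approx 15.492 i$)
$\frac{1}{-248840} - \left(V \frac{4}{j} - 10\right) = \frac{1}{-248840} - \left(4 i \sqrt{15} \frac{4}{- \frac{1}{57}} - 10\right) = - \frac{1}{248840} - \left(4 i \sqrt{15} \cdot 4 \left(-57\right) - 10\right) = - \frac{1}{248840} - \left(4 i \sqrt{15} \left(-228\right) - 10\right) = - \frac{1}{248840} - \left(- 912 i \sqrt{15} - 10\right) = - \frac{1}{248840} - \left(-10 - 912 i \sqrt{15}\right) = - \frac{1}{248840} + \left(10 + 912 i \sqrt{15}\right) = \frac{2488399}{248840} + 912 i \sqrt{15}$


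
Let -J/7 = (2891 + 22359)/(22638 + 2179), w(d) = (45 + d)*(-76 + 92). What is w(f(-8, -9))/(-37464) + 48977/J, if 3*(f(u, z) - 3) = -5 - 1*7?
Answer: -813146439821/118245750 ≈ -6876.8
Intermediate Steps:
f(u, z) = -1 (f(u, z) = 3 + (-5 - 1*7)/3 = 3 + (-5 - 7)/3 = 3 + (1/3)*(-12) = 3 - 4 = -1)
w(d) = 720 + 16*d (w(d) = (45 + d)*16 = 720 + 16*d)
J = -176750/24817 (J = -7*(2891 + 22359)/(22638 + 2179) = -176750/24817 ≈ -7.1221)
w(f(-8, -9))/(-37464) + 48977/J = (720 + 16*(-1))/(-37464) + 48977/(-176750/24817) = (720 - 16)*(-1/37464) + 48977*(-24817/176750) = 704*(-1/37464) - 1215462209/176750 = -88/4683 - 1215462209/176750 = -813146439821/118245750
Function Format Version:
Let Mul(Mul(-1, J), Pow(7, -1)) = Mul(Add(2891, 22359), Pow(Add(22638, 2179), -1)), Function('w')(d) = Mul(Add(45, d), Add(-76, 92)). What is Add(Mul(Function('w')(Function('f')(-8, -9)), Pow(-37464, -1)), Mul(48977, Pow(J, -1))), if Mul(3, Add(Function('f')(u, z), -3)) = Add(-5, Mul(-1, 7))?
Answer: Rational(-813146439821, 118245750) ≈ -6876.8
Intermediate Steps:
Function('f')(u, z) = -1 (Function('f')(u, z) = Add(3, Mul(Rational(1, 3), Add(-5, Mul(-1, 7)))) = Add(3, Mul(Rational(1, 3), Add(-5, -7))) = Add(3, Mul(Rational(1, 3), -12)) = Add(3, -4) = -1)
Function('w')(d) = Add(720, Mul(16, d)) (Function('w')(d) = Mul(Add(45, d), 16) = Add(720, Mul(16, d)))
J = Rational(-176750, 24817) (J = Mul(-7, Mul(Add(2891, 22359), Pow(Add(22638, 2179), -1))) = Mul(-7, Mul(25250, Pow(24817, -1))) = Mul(-7, Mul(25250, Rational(1, 24817))) = Mul(-7, Rational(25250, 24817)) = Rational(-176750, 24817) ≈ -7.1221)
Add(Mul(Function('w')(Function('f')(-8, -9)), Pow(-37464, -1)), Mul(48977, Pow(J, -1))) = Add(Mul(Add(720, Mul(16, -1)), Pow(-37464, -1)), Mul(48977, Pow(Rational(-176750, 24817), -1))) = Add(Mul(Add(720, -16), Rational(-1, 37464)), Mul(48977, Rational(-24817, 176750))) = Add(Mul(704, Rational(-1, 37464)), Rational(-1215462209, 176750)) = Add(Rational(-88, 4683), Rational(-1215462209, 176750)) = Rational(-813146439821, 118245750)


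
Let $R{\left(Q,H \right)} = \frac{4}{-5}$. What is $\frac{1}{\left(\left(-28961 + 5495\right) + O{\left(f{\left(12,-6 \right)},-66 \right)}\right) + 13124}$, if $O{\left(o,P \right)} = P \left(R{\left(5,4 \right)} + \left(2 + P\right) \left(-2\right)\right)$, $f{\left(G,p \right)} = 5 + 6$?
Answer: $- \frac{5}{93686} \approx -5.337 \cdot 10^{-5}$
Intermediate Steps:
$f{\left(G,p \right)} = 11$
$R{\left(Q,H \right)} = - \frac{4}{5}$ ($R{\left(Q,H \right)} = 4 \left(- \frac{1}{5}\right) = - \frac{4}{5}$)
$O{\left(o,P \right)} = P \left(- \frac{24}{5} - 2 P\right)$ ($O{\left(o,P \right)} = P \left(- \frac{4}{5} + \left(2 + P\right) \left(-2\right)\right) = P \left(- \frac{4}{5} - \left(4 + 2 P\right)\right) = P \left(- \frac{24}{5} - 2 P\right)$)
$\frac{1}{\left(\left(-28961 + 5495\right) + O{\left(f{\left(12,-6 \right)},-66 \right)}\right) + 13124} = \frac{1}{\left(\left(-28961 + 5495\right) - - \frac{132 \left(12 + 5 \left(-66\right)\right)}{5}\right) + 13124} = \frac{1}{\left(-23466 - - \frac{132 \left(12 - 330\right)}{5}\right) + 13124} = \frac{1}{\left(-23466 - \left(- \frac{132}{5}\right) \left(-318\right)\right) + 13124} = \frac{1}{\left(-23466 - \frac{41976}{5}\right) + 13124} = \frac{1}{- \frac{159306}{5} + 13124} = \frac{1}{- \frac{93686}{5}} = - \frac{5}{93686}$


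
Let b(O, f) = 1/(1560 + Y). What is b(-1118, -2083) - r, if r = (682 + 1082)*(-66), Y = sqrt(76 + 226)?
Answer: 141647143956/1216649 - sqrt(302)/2433298 ≈ 1.1642e+5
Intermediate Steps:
Y = sqrt(302) ≈ 17.378
b(O, f) = 1/(1560 + sqrt(302))
r = -116424 (r = 1764*(-66) = -116424)
b(-1118, -2083) - r = (780/1216649 - sqrt(302)/2433298) - 1*(-116424) = (780/1216649 - sqrt(302)/2433298) + 116424 = 141647143956/1216649 - sqrt(302)/2433298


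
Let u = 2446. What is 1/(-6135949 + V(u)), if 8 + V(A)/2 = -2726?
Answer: -1/6141417 ≈ -1.6283e-7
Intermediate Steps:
V(A) = -5468 (V(A) = -16 + 2*(-2726) = -16 - 5452 = -5468)
1/(-6135949 + V(u)) = 1/(-6135949 - 5468) = 1/(-6141417) = -1/6141417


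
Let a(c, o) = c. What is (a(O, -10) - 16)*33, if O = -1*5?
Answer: -693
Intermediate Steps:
O = -5
(a(O, -10) - 16)*33 = (-5 - 16)*33 = -21*33 = -693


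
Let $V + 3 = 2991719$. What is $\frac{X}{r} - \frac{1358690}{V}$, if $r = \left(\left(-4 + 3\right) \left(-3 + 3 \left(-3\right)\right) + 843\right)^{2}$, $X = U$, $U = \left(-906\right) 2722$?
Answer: $- \frac{1395200486627}{364503198150} \approx -3.8277$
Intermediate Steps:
$V = 2991716$ ($V = -3 + 2991719 = 2991716$)
$U = -2466132$
$X = -2466132$
$r = 731025$ ($r = \left(- (-3 - 9) + 843\right)^{2} = \left(\left(-1\right) \left(-12\right) + 843\right)^{2} = \left(12 + 843\right)^{2} = 855^{2} = 731025$)
$\frac{X}{r} - \frac{1358690}{V} = - \frac{2466132}{731025} - \frac{1358690}{2991716} = \left(-2466132\right) \frac{1}{731025} - \frac{679345}{1495858} = - \frac{822044}{243675} - \frac{679345}{1495858} = - \frac{1395200486627}{364503198150}$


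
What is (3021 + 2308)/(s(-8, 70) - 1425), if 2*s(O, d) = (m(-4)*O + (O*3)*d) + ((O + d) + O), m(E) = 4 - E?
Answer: -5329/2270 ≈ -2.3476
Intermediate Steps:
s(O, d) = d/2 + 5*O + 3*O*d/2 (s(O, d) = (((4 - 1*(-4))*O + (O*3)*d) + ((O + d) + O))/2 = (((4 + 4)*O + (3*O)*d) + (d + 2*O))/2 = ((8*O + 3*O*d) + (d + 2*O))/2 = (d + 10*O + 3*O*d)/2 = d/2 + 5*O + 3*O*d/2)
(3021 + 2308)/(s(-8, 70) - 1425) = (3021 + 2308)/(((½)*70 + 5*(-8) + (3/2)*(-8)*70) - 1425) = 5329/((35 - 40 - 840) - 1425) = 5329/(-845 - 1425) = 5329/(-2270) = 5329*(-1/2270) = -5329/2270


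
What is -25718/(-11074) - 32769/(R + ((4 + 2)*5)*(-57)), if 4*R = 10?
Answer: 58113913/2701265 ≈ 21.514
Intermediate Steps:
R = 5/2 (R = (¼)*10 = 5/2 ≈ 2.5000)
-25718/(-11074) - 32769/(R + ((4 + 2)*5)*(-57)) = -25718/(-11074) - 32769/(5/2 + ((4 + 2)*5)*(-57)) = -25718*(-1/11074) - 32769/(5/2 + (6*5)*(-57)) = 1837/791 - 32769/(5/2 + 30*(-57)) = 1837/791 - 32769/(5/2 - 1710) = 1837/791 - 32769/(-3415/2) = 1837/791 - 32769*(-2/3415) = 1837/791 + 65538/3415 = 58113913/2701265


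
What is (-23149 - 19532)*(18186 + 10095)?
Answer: -1207061361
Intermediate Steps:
(-23149 - 19532)*(18186 + 10095) = -42681*28281 = -1207061361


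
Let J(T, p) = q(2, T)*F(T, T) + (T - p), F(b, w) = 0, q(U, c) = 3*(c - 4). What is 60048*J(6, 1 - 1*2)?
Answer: 420336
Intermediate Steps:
q(U, c) = -12 + 3*c (q(U, c) = 3*(-4 + c) = -12 + 3*c)
J(T, p) = T - p (J(T, p) = (-12 + 3*T)*0 + (T - p) = 0 + (T - p) = T - p)
60048*J(6, 1 - 1*2) = 60048*(6 - (1 - 1*2)) = 60048*(6 - (1 - 2)) = 60048*(6 - 1*(-1)) = 60048*(6 + 1) = 60048*7 = 420336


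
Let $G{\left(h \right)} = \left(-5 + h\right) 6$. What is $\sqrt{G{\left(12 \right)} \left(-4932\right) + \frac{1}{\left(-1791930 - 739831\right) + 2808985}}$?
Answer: $\frac{i \sqrt{3979917027801030}}{138612} \approx 455.13 i$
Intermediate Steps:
$G{\left(h \right)} = -30 + 6 h$
$\sqrt{G{\left(12 \right)} \left(-4932\right) + \frac{1}{\left(-1791930 - 739831\right) + 2808985}} = \sqrt{\left(-30 + 6 \cdot 12\right) \left(-4932\right) + \frac{1}{\left(-1791930 - 739831\right) + 2808985}} = \sqrt{\left(-30 + 72\right) \left(-4932\right) + \frac{1}{-2531761 + 2808985}} = \sqrt{42 \left(-4932\right) + \frac{1}{277224}} = \sqrt{-207144 + \frac{1}{277224}} = \sqrt{- \frac{57425288255}{277224}} = \frac{i \sqrt{3979917027801030}}{138612}$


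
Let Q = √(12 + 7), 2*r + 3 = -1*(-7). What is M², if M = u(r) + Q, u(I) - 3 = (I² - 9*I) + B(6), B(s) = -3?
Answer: (14 - √19)² ≈ 92.951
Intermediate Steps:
r = 2 (r = -3/2 + (-1*(-7))/2 = -3/2 + (½)*7 = -3/2 + 7/2 = 2)
u(I) = I² - 9*I (u(I) = 3 + ((I² - 9*I) - 3) = 3 + (-3 + I² - 9*I) = I² - 9*I)
Q = √19 ≈ 4.3589
M = -14 + √19 (M = 2*(-9 + 2) + √19 = 2*(-7) + √19 = -14 + √19 ≈ -9.6411)
M² = (-14 + √19)²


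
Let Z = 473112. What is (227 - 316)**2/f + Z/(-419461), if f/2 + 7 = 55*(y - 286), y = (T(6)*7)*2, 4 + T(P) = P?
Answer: -16756092709/11910175634 ≈ -1.4069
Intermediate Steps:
T(P) = -4 + P
y = 28 (y = ((-4 + 6)*7)*2 = (2*7)*2 = 14*2 = 28)
f = -28394 (f = -14 + 2*(55*(28 - 286)) = -14 + 2*(55*(-258)) = -14 + 2*(-14190) = -14 - 28380 = -28394)
(227 - 316)**2/f + Z/(-419461) = (227 - 316)**2/(-28394) + 473112/(-419461) = (-89)**2*(-1/28394) + 473112*(-1/419461) = 7921*(-1/28394) - 473112/419461 = -7921/28394 - 473112/419461 = -16756092709/11910175634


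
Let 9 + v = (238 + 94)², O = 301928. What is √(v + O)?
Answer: √412143 ≈ 641.98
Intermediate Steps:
v = 110215 (v = -9 + (238 + 94)² = -9 + 332² = -9 + 110224 = 110215)
√(v + O) = √(110215 + 301928) = √412143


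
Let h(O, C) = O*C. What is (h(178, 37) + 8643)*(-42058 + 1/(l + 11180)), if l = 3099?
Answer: -9145717790449/14279 ≈ -6.4050e+8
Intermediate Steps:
h(O, C) = C*O
(h(178, 37) + 8643)*(-42058 + 1/(l + 11180)) = (37*178 + 8643)*(-42058 + 1/(3099 + 11180)) = (6586 + 8643)*(-42058 + 1/14279) = 15229*(-42058 + 1/14279) = 15229*(-600546181/14279) = -9145717790449/14279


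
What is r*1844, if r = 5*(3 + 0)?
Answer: 27660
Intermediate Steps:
r = 15 (r = 5*3 = 15)
r*1844 = 15*1844 = 27660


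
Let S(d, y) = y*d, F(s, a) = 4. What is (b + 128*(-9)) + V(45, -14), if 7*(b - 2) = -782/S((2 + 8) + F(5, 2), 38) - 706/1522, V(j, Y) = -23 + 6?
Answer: -1654009443/1416982 ≈ -1167.3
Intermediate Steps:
V(j, Y) = -17
S(d, y) = d*y
b = 2442515/1416982 (b = 2 + (-782*1/(38*((2 + 8) + 4)) - 706/1522)/7 = 2 + (-782*1/(38*(10 + 4)) - 706*1/1522)/7 = 2 + (-782/(14*38) - 353/761)/7 = 2 + (-782/532 - 353/761)/7 = 2 + (-782*1/532 - 353/761)/7 = 2 + (-391/266 - 353/761)/7 = 2 + (1/7)*(-391449/202426) = 2 - 391449/1416982 = 2442515/1416982 ≈ 1.7237)
(b + 128*(-9)) + V(45, -14) = (2442515/1416982 + 128*(-9)) - 17 = (2442515/1416982 - 1152) - 17 = -1629920749/1416982 - 17 = -1654009443/1416982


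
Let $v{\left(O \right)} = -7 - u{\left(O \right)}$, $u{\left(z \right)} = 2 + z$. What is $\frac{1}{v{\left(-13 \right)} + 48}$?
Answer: $\frac{1}{52} \approx 0.019231$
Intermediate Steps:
$v{\left(O \right)} = -9 - O$ ($v{\left(O \right)} = -7 - \left(2 + O\right) = -9 - O$)
$\frac{1}{v{\left(-13 \right)} + 48} = \frac{1}{\left(-9 - -13\right) + 48} = \frac{1}{\left(-9 + 13\right) + 48} = \frac{1}{4 + 48} = \frac{1}{52}$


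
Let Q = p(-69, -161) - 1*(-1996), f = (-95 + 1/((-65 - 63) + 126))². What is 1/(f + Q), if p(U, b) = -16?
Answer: 4/44401 ≈ 9.0088e-5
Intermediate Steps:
f = 36481/4 (f = (-95 + 1/(-128 + 126))² = (-95 + 1/(-2))² = (-95 - ½)² = (-191/2)² = 36481/4 ≈ 9120.3)
Q = 1980 (Q = -16 - 1*(-1996) = -16 + 1996 = 1980)
1/(f + Q) = 1/(36481/4 + 1980) = 1/(44401/4) = 4/44401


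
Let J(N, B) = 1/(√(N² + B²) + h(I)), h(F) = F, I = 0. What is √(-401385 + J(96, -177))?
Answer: √(-73315067486625 + 13515*√4505)/13515 ≈ 633.55*I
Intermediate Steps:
J(N, B) = (B² + N²)^(-½) (J(N, B) = 1/(√(N² + B²) + 0) = 1/(√(B² + N²) + 0) = 1/(√(B² + N²)) = (B² + N²)^(-½))
√(-401385 + J(96, -177)) = √(-401385 + ((-177)² + 96²)^(-½)) = √(-401385 + (31329 + 9216)^(-½)) = √(-401385 + 40545^(-½)) = √(-401385 + √4505/13515)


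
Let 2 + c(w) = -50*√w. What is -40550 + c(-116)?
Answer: -40552 - 100*I*√29 ≈ -40552.0 - 538.52*I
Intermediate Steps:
c(w) = -2 - 50*√w
-40550 + c(-116) = -40550 + (-2 - 100*I*√29) = -40552 - 100*I*√29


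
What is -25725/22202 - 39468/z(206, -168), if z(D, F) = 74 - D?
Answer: 6612673/22202 ≈ 297.84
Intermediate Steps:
-25725/22202 - 39468/z(206, -168) = -25725/22202 - 39468/(74 - 1*206) = -25725*1/22202 - 39468/(74 - 206) = -25725/22202 - 39468/(-132) = -25725/22202 - 39468*(-1/132) = -25725/22202 + 299 = 6612673/22202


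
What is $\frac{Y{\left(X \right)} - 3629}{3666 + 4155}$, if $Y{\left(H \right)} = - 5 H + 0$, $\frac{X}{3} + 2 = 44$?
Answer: $- \frac{4259}{7821} \approx -0.54456$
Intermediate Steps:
$X = 126$ ($X = -6 + 3 \cdot 44 = -6 + 132 = 126$)
$Y{\left(H \right)} = - 5 H$
$\frac{Y{\left(X \right)} - 3629}{3666 + 4155} = \frac{\left(-5\right) 126 - 3629}{3666 + 4155} = \frac{-630 - 3629}{7821} = \left(-4259\right) \frac{1}{7821} = - \frac{4259}{7821}$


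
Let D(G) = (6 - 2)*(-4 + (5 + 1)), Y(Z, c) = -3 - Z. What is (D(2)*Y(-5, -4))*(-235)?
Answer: -3760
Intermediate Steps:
D(G) = 8 (D(G) = 4*(-4 + 6) = 4*2 = 8)
(D(2)*Y(-5, -4))*(-235) = (8*(-3 - 1*(-5)))*(-235) = (8*(-3 + 5))*(-235) = (8*2)*(-235) = 16*(-235) = -3760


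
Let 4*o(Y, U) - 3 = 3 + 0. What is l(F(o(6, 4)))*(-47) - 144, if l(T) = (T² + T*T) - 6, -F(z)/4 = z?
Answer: -3246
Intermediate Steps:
o(Y, U) = 3/2 (o(Y, U) = ¾ + (3 + 0)/4 = ¾ + (¼)*3 = ¾ + ¾ = 3/2)
F(z) = -4*z
l(T) = -6 + 2*T² (l(T) = (T² + T²) - 6 = 2*T² - 6 = -6 + 2*T²)
l(F(o(6, 4)))*(-47) - 144 = (-6 + 2*(-4*3/2)²)*(-47) - 144 = (-6 + 2*(-6)²)*(-47) - 144 = (-6 + 2*36)*(-47) - 144 = (-6 + 72)*(-47) - 144 = 66*(-47) - 144 = -3102 - 144 = -3246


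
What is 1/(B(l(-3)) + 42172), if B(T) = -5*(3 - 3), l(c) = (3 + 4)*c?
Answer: 1/42172 ≈ 2.3712e-5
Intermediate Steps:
l(c) = 7*c
B(T) = 0 (B(T) = -5*0 = 0)
1/(B(l(-3)) + 42172) = 1/(0 + 42172) = 1/42172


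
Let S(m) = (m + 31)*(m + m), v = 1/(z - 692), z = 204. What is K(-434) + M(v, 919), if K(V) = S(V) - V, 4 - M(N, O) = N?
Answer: 170918097/488 ≈ 3.5024e+5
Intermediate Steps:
v = -1/488 (v = 1/(204 - 692) = 1/(-488) = -1/488 ≈ -0.0020492)
M(N, O) = 4 - N
S(m) = 2*m*(31 + m) (S(m) = (31 + m)*(2*m) = 2*m*(31 + m))
K(V) = -V + 2*V*(31 + V) (K(V) = 2*V*(31 + V) - V = -V + 2*V*(31 + V))
K(-434) + M(v, 919) = -434*(61 + 2*(-434)) + (4 - 1*(-1/488)) = -434*(61 - 868) + (4 + 1/488) = -434*(-807) + 1953/488 = 350238 + 1953/488 = 170918097/488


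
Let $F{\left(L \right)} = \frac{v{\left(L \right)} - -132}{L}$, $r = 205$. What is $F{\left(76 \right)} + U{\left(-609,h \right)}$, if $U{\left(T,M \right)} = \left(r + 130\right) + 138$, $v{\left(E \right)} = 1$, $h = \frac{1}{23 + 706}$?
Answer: $\frac{1899}{4} \approx 474.75$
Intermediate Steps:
$h = \frac{1}{729} \approx 0.0013717$
$U{\left(T,M \right)} = 473$ ($U{\left(T,M \right)} = \left(205 + 130\right) + 138 = 335 + 138 = 473$)
$F{\left(L \right)} = \frac{133}{L}$ ($F{\left(L \right)} = \frac{1 - -132}{L} = \frac{1 + 132}{L} = \frac{133}{L}$)
$F{\left(76 \right)} + U{\left(-609,h \right)} = \frac{133}{76} + 473 = 133 \cdot \frac{1}{76} + 473 = \frac{7}{4} + 473 = \frac{1899}{4}$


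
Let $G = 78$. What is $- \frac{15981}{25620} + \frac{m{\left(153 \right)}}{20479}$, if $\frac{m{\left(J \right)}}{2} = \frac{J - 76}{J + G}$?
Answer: $- \frac{46751117}{74953140} \approx -0.62374$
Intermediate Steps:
$m{\left(J \right)} = \frac{2 \left(-76 + J\right)}{78 + J}$ ($m{\left(J \right)} = 2 \frac{J - 76}{J + 78} = 2 \frac{-76 + J}{78 + J} = \frac{2 \left(-76 + J\right)}{78 + J}$)
$- \frac{15981}{25620} + \frac{m{\left(153 \right)}}{20479} = - \frac{15981}{25620} + \frac{2 \frac{1}{78 + 153} \left(-76 + 153\right)}{20479} = \left(-15981\right) \frac{1}{25620} + 2 \cdot \frac{1}{231} \cdot 77 \cdot \frac{1}{20479} = - \frac{761}{1220} + 2 \cdot \frac{1}{231} \cdot 77 \cdot \frac{1}{20479} = - \frac{761}{1220} + \frac{2}{3} \cdot \frac{1}{20479} = - \frac{761}{1220} + \frac{2}{61437} = - \frac{46751117}{74953140}$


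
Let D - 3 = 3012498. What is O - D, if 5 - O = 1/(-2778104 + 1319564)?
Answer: -4393845915839/1458540 ≈ -3.0125e+6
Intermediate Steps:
O = 7292701/1458540 (O = 5 - 1/(-2778104 + 1319564) = 5 - 1/(-1458540) = 5 - 1*(-1/1458540) = 5 + 1/1458540 = 7292701/1458540 ≈ 5.0000)
D = 3012501 (D = 3 + 3012498 = 3012501)
O - D = 7292701/1458540 - 1*3012501 = 7292701/1458540 - 3012501 = -4393845915839/1458540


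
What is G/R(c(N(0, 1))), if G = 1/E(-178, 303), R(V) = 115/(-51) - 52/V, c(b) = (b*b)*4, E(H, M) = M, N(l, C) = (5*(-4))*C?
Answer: -6800/4712963 ≈ -0.0014428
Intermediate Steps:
N(l, C) = -20*C
c(b) = 4*b² (c(b) = b²*4 = 4*b²)
R(V) = -115/51 - 52/V (R(V) = 115*(-1/51) - 52/V = -115/51 - 52/V)
G = 1/303 ≈ 0.0033003
G/R(c(N(0, 1))) = 1/(303*(-115/51 - 52/(4*(-20*1)²))) = 1/(303*(-115/51 - 52/(4*(-20)²))) = 1/(303*(-115/51 - 52/(4*400))) = 1/(303*(-115/51 - 52/1600)) = 1/(303*(-115/51 - 52*1/1600)) = 1/(303*(-115/51 - 13/400)) = 1/(303*(-46663/20400)) = (1/303)*(-20400/46663) = -6800/4712963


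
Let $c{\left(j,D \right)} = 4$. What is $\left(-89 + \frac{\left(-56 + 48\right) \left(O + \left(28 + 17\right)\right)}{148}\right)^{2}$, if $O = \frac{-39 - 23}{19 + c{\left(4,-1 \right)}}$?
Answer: $\frac{6034959225}{724201} \approx 8333.3$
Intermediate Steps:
$O = - \frac{62}{23}$ ($O = \frac{-39 - 23}{19 + 4} = - \frac{62}{23} \approx -2.6957$)
$\left(-89 + \frac{\left(-56 + 48\right) \left(O + \left(28 + 17\right)\right)}{148}\right)^{2} = \left(-89 + \frac{\left(-56 + 48\right) \left(- \frac{62}{23} + \left(28 + 17\right)\right)}{148}\right)^{2} = \left(-89 + - 8 \left(- \frac{62}{23} + 45\right) \frac{1}{148}\right)^{2} = \left(-89 + \left(-8\right) \frac{973}{23} \cdot \frac{1}{148}\right)^{2} = \left(-89 - \frac{1946}{851}\right)^{2} = \left(- \frac{77685}{851}\right)^{2} = \frac{6034959225}{724201}$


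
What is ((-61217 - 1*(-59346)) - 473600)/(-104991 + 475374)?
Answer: -475471/370383 ≈ -1.2837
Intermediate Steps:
((-61217 - 1*(-59346)) - 473600)/(-104991 + 475374) = ((-61217 + 59346) - 473600)/370383 = (-1871 - 473600)*(1/370383) = -475471*1/370383 = -475471/370383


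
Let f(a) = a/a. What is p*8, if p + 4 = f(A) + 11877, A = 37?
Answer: 94992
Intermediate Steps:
f(a) = 1
p = 11874 (p = -4 + (1 + 11877) = -4 + 11878 = 11874)
p*8 = 11874*8 = 94992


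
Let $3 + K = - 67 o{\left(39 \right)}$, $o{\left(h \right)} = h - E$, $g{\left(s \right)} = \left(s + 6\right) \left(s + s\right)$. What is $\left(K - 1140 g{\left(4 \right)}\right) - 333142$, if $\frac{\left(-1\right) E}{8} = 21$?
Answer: $-438214$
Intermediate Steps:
$E = -168$ ($E = \left(-8\right) 21 = -168$)
$g{\left(s \right)} = 2 s \left(6 + s\right)$ ($g{\left(s \right)} = \left(6 + s\right) 2 s = 2 s \left(6 + s\right)$)
$o{\left(h \right)} = 168 + h$ ($o{\left(h \right)} = h - -168 = h + 168 = 168 + h$)
$K = -13872$ ($K = -3 - 67 \left(168 + 39\right) = -3 - 13869 = -13872$)
$\left(K - 1140 g{\left(4 \right)}\right) - 333142 = \left(-13872 - 1140 \cdot 2 \cdot 4 \left(6 + 4\right)\right) - 333142 = \left(-13872 - 1140 \cdot 2 \cdot 4 \cdot 10\right) - 333142 = \left(-13872 - 91200\right) - 333142 = -105072 - 333142 = -438214$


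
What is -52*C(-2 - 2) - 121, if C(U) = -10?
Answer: 399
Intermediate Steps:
-52*C(-2 - 2) - 121 = -52*(-10) - 121 = 520 - 121 = 399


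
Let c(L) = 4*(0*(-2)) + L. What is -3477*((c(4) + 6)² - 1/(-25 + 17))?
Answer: -2785077/8 ≈ -3.4813e+5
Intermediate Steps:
c(L) = L (c(L) = 4*0 + L = 0 + L = L)
-3477*((c(4) + 6)² - 1/(-25 + 17)) = -3477*((4 + 6)² - 1/(-25 + 17)) = -3477*(10² - 1/(-8)) = -3477*(100 - 1*(-⅛)) = -3477*(100 + ⅛) = -3477*801/8 = -2785077/8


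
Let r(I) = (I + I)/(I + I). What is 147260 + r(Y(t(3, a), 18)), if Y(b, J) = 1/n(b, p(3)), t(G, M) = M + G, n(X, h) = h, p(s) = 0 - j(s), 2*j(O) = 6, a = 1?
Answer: 147261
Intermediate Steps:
j(O) = 3 (j(O) = (½)*6 = 3)
p(s) = -3 (p(s) = 0 - 1*3 = 0 - 3 = -3)
t(G, M) = G + M
Y(b, J) = -⅓ (Y(b, J) = 1/(-3) = -⅓)
r(I) = 1 (r(I) = (2*I)/((2*I)) = (2*I)*(1/(2*I)) = 1)
147260 + r(Y(t(3, a), 18)) = 147260 + 1 = 147261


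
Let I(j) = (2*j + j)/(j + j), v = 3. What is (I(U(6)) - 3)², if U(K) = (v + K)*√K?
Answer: 9/4 ≈ 2.2500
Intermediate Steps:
U(K) = √K*(3 + K) (U(K) = (3 + K)*√K = √K*(3 + K))
I(j) = 3/2 (I(j) = (3*j)/((2*j)) = (3*j)*(1/(2*j)) = 3/2)
(I(U(6)) - 3)² = (3/2 - 3)² = (-3/2)² = 9/4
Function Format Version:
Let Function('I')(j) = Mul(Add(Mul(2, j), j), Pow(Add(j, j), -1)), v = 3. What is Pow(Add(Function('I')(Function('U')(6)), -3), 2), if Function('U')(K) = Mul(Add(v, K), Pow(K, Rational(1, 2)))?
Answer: Rational(9, 4) ≈ 2.2500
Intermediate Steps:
Function('U')(K) = Mul(Pow(K, Rational(1, 2)), Add(3, K)) (Function('U')(K) = Mul(Add(3, K), Pow(K, Rational(1, 2))) = Mul(Pow(K, Rational(1, 2)), Add(3, K)))
Function('I')(j) = Rational(3, 2) (Function('I')(j) = Mul(Mul(3, j), Pow(Mul(2, j), -1)) = Mul(Mul(3, j), Mul(Rational(1, 2), Pow(j, -1))) = Rational(3, 2))
Pow(Add(Function('I')(Function('U')(6)), -3), 2) = Pow(Add(Rational(3, 2), -3), 2) = Pow(Rational(-3, 2), 2) = Rational(9, 4)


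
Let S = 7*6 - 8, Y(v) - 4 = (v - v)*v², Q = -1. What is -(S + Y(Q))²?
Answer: -1444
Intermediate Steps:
Y(v) = 4 (Y(v) = 4 + (v - v)*v² = 4 + 0*v² = 4 + 0 = 4)
S = 34 (S = 42 - 8 = 34)
-(S + Y(Q))² = -(34 + 4)² = -1*38² = -1*1444 = -1444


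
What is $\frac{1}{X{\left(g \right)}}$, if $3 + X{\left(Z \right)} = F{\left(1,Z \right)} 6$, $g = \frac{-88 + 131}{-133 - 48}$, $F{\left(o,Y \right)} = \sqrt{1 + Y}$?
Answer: $\frac{181}{1113} + \frac{2 \sqrt{24978}}{1113} \approx 0.44662$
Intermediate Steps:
$g = - \frac{43}{181}$ ($g = \frac{43}{-181} = 43 \left(- \frac{1}{181}\right) = - \frac{43}{181} \approx -0.23757$)
$X{\left(Z \right)} = -3 + 6 \sqrt{1 + Z}$ ($X{\left(Z \right)} = -3 + \sqrt{1 + Z} 6 = -3 + 6 \sqrt{1 + Z}$)
$\frac{1}{X{\left(g \right)}} = \frac{1}{-3 + 6 \sqrt{1 - \frac{43}{181}}} = \frac{1}{-3 + 6 \sqrt{\frac{138}{181}}} = \frac{1}{-3 + 6 \frac{\sqrt{24978}}{181}} = \frac{1}{-3 + \frac{6 \sqrt{24978}}{181}}$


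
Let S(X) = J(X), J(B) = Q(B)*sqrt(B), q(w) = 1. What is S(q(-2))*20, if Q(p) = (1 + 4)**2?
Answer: 500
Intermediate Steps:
Q(p) = 25 (Q(p) = 5**2 = 25)
J(B) = 25*sqrt(B)
S(X) = 25*sqrt(X)
S(q(-2))*20 = (25*sqrt(1))*20 = (25*1)*20 = 25*20 = 500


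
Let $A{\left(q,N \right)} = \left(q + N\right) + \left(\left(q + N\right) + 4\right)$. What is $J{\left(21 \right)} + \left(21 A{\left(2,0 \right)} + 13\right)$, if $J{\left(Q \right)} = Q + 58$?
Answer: $260$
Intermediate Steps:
$A{\left(q,N \right)} = 4 + 2 N + 2 q$ ($A{\left(q,N \right)} = \left(N + q\right) + \left(\left(N + q\right) + 4\right) = \left(N + q\right) + \left(4 + N + q\right) = 4 + 2 N + 2 q$)
$J{\left(Q \right)} = 58 + Q$
$J{\left(21 \right)} + \left(21 A{\left(2,0 \right)} + 13\right) = \left(58 + 21\right) + \left(21 \left(4 + 2 \cdot 0 + 2 \cdot 2\right) + 13\right) = 79 + \left(21 \left(4 + 0 + 4\right) + 13\right) = 79 + \left(21 \cdot 8 + 13\right) = 79 + \left(168 + 13\right) = 79 + 181 = 260$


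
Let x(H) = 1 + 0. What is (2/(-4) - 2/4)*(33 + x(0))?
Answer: -34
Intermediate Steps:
x(H) = 1
(2/(-4) - 2/4)*(33 + x(0)) = (2/(-4) - 2/4)*(33 + 1) = (2*(-1/4) - 2*1/4)*34 = (-1/2 - 1/2)*34 = -1*34 = -34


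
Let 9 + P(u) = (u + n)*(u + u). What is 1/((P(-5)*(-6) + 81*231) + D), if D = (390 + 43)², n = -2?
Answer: 1/205834 ≈ 4.8583e-6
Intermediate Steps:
D = 187489 (D = 433² = 187489)
P(u) = -9 + 2*u*(-2 + u) (P(u) = -9 + (u - 2)*(u + u) = -9 + (-2 + u)*(2*u) = -9 + 2*u*(-2 + u))
1/((P(-5)*(-6) + 81*231) + D) = 1/(((-9 - 4*(-5) + 2*(-5)²)*(-6) + 81*231) + 187489) = 1/(((-9 + 20 + 2*25)*(-6) + 18711) + 187489) = 1/(((-9 + 20 + 50)*(-6) + 18711) + 187489) = 1/((61*(-6) + 18711) + 187489) = 1/((-366 + 18711) + 187489) = 1/(18345 + 187489) = 1/205834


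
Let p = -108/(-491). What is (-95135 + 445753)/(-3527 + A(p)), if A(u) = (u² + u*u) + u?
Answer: -84527338058/850216331 ≈ -99.419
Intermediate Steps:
p = 108/491 (p = -108*(-1/491) = 108/491 ≈ 0.21996)
A(u) = u + 2*u² (A(u) = (u² + u²) + u = 2*u² + u = u + 2*u²)
(-95135 + 445753)/(-3527 + A(p)) = (-95135 + 445753)/(-3527 + 108*(1 + 2*(108/491))/491) = 350618/(-3527 + 108*(1 + 216/491)/491) = 350618/(-3527 + (108/491)*(707/491)) = 350618/(-3527 + 76356/241081) = 350618/(-850216331/241081) = 350618*(-241081/850216331) = -84527338058/850216331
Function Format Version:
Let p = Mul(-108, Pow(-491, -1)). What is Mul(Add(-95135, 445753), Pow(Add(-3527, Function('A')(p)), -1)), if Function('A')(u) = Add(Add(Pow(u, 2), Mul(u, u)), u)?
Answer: Rational(-84527338058, 850216331) ≈ -99.419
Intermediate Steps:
p = Rational(108, 491) (p = Mul(-108, Rational(-1, 491)) = Rational(108, 491) ≈ 0.21996)
Function('A')(u) = Add(u, Mul(2, Pow(u, 2))) (Function('A')(u) = Add(Add(Pow(u, 2), Pow(u, 2)), u) = Add(Mul(2, Pow(u, 2)), u) = Add(u, Mul(2, Pow(u, 2))))
Mul(Add(-95135, 445753), Pow(Add(-3527, Function('A')(p)), -1)) = Mul(Add(-95135, 445753), Pow(Add(-3527, Mul(Rational(108, 491), Add(1, Mul(2, Rational(108, 491))))), -1)) = Mul(350618, Pow(Add(-3527, Mul(Rational(108, 491), Add(1, Rational(216, 491)))), -1)) = Mul(350618, Pow(Add(-3527, Mul(Rational(108, 491), Rational(707, 491))), -1)) = Mul(350618, Pow(Add(-3527, Rational(76356, 241081)), -1)) = Mul(350618, Pow(Rational(-850216331, 241081), -1)) = Mul(350618, Rational(-241081, 850216331)) = Rational(-84527338058, 850216331)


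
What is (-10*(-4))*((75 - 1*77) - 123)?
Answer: -5000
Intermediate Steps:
(-10*(-4))*((75 - 1*77) - 123) = 40*((75 - 77) - 123) = 40*(-2 - 123) = 40*(-125) = -5000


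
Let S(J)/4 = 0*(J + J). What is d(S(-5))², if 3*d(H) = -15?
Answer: 25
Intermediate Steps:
S(J) = 0 (S(J) = 4*(0*(J + J)) = 4*(0*(2*J)) = 4*0 = 0)
d(H) = -5 (d(H) = (⅓)*(-15) = -5)
d(S(-5))² = (-5)² = 25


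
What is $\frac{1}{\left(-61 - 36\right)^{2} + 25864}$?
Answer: $\frac{1}{35273} \approx 2.835 \cdot 10^{-5}$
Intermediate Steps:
$\frac{1}{\left(-61 - 36\right)^{2} + 25864} = \frac{1}{\left(-97\right)^{2} + 25864} = \frac{1}{9409 + 25864} = \frac{1}{35273}$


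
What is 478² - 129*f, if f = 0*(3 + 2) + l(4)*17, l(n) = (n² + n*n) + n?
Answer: 149536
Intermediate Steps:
l(n) = n + 2*n² (l(n) = (n² + n²) + n = 2*n² + n = n + 2*n²)
f = 612 (f = 0*(3 + 2) + (4*(1 + 2*4))*17 = 0*5 + (4*(1 + 8))*17 = 0 + (4*9)*17 = 0 + 36*17 = 0 + 612 = 612)
478² - 129*f = 478² - 129*612 = 228484 - 78948 = 149536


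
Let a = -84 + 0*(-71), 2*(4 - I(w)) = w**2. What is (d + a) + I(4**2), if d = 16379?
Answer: 16171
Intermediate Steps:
I(w) = 4 - w**2/2
a = -84 (a = -84 + 0 = -84)
(d + a) + I(4**2) = (16379 - 84) + (4 - (4**2)**2/2) = 16295 + (4 - 1/2*16**2) = 16295 + (4 - 1/2*256) = 16295 + (4 - 128) = 16295 - 124 = 16171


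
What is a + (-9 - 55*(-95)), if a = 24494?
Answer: 29710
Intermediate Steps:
a + (-9 - 55*(-95)) = 24494 + (-9 - 55*(-95)) = 24494 + (-9 + 5225) = 24494 + 5216 = 29710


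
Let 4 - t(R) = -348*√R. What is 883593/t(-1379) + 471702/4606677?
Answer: 7921424281759/64110521869872 - 76872591*I*√1379/41750608 ≈ 0.12356 - 68.374*I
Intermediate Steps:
t(R) = 4 + 348*√R (t(R) = 4 - (-348)*√R = 4 + 348*√R)
883593/t(-1379) + 471702/4606677 = 883593/(4 + 348*√(-1379)) + 471702/4606677 = 883593/(4 + 348*(I*√1379)) + 471702*(1/4606677) = 883593/(4 + 348*I*√1379) + 157234/1535559 = 157234/1535559 + 883593/(4 + 348*I*√1379)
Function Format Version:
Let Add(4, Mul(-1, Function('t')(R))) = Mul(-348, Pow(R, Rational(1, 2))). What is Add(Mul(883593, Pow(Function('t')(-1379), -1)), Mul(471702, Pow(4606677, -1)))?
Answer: Add(Rational(7921424281759, 64110521869872), Mul(Rational(-76872591, 41750608), I, Pow(1379, Rational(1, 2)))) ≈ Add(0.12356, Mul(-68.374, I))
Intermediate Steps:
Function('t')(R) = Add(4, Mul(348, Pow(R, Rational(1, 2)))) (Function('t')(R) = Add(4, Mul(-1, Mul(-348, Pow(R, Rational(1, 2))))) = Add(4, Mul(348, Pow(R, Rational(1, 2)))))
Add(Mul(883593, Pow(Function('t')(-1379), -1)), Mul(471702, Pow(4606677, -1))) = Add(Mul(883593, Pow(Add(4, Mul(348, Pow(-1379, Rational(1, 2)))), -1)), Mul(471702, Pow(4606677, -1))) = Add(Mul(883593, Pow(Add(4, Mul(348, Mul(I, Pow(1379, Rational(1, 2))))), -1)), Mul(471702, Rational(1, 4606677))) = Add(Mul(883593, Pow(Add(4, Mul(348, I, Pow(1379, Rational(1, 2)))), -1)), Rational(157234, 1535559)) = Add(Rational(157234, 1535559), Mul(883593, Pow(Add(4, Mul(348, I, Pow(1379, Rational(1, 2)))), -1)))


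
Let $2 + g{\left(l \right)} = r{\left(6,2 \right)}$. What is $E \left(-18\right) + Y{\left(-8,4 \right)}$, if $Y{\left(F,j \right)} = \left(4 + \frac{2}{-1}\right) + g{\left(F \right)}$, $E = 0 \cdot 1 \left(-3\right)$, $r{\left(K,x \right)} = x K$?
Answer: $12$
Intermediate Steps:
$r{\left(K,x \right)} = K x$
$g{\left(l \right)} = 10$ ($g{\left(l \right)} = -2 + 6 \cdot 2 = -2 + 12 = 10$)
$E = 0$ ($E = 0 \left(-3\right) = 0$)
$Y{\left(F,j \right)} = 12$ ($Y{\left(F,j \right)} = \left(4 + \frac{2}{-1}\right) + 10 = \left(4 + 2 \left(-1\right)\right) + 10 = \left(4 - 2\right) + 10 = 2 + 10 = 12$)
$E \left(-18\right) + Y{\left(-8,4 \right)} = 0 \left(-18\right) + 12 = 0 + 12 = 12$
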